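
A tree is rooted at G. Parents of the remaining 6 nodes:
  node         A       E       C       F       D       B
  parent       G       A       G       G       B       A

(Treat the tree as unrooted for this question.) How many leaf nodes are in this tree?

Exactly 4 nodes have a single neighbour: C, D, E, F.

4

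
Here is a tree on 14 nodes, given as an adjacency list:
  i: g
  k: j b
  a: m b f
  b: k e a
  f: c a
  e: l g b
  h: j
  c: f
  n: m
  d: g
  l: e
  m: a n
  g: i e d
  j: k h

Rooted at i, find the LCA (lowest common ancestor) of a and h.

Path a→root: a b e g i; path h→root: h j k b e g i.
First common node: b.

b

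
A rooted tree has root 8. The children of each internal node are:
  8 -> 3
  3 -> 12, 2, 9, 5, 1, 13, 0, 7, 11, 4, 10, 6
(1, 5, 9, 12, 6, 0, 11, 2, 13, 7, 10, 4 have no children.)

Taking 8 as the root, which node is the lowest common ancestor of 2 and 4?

3

Ancestors of 2 (toward the root): 2, 3, 8.
Ancestors of 4: 4, 3, 8.
The deepest node appearing in both lists is 3.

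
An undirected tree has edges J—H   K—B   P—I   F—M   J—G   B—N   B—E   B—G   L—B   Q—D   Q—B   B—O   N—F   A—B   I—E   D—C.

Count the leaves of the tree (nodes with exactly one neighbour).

Degree-1 nodes: A, C, H, K, L, M, O, P — 8 of them.

8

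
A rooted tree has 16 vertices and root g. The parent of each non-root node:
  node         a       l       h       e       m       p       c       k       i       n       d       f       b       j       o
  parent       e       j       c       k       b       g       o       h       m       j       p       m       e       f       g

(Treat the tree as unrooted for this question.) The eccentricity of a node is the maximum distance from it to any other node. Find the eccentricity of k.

Distances from k peak at 6, attained at l (n, d also at distance 6).
k–e–b–m–f–j–l

6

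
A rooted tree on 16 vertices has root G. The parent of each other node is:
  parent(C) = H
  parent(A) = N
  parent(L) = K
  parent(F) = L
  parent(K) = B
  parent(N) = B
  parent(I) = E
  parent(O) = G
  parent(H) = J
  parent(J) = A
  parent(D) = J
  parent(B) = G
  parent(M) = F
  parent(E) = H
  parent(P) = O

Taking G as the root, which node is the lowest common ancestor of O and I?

G

Path O→root: O G; path I→root: I E H J A N B G.
First common node: G.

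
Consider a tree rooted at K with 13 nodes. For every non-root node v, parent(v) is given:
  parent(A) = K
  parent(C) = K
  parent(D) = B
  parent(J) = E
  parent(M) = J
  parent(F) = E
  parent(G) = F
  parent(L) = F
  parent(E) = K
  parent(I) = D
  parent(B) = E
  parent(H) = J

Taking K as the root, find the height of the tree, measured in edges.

4

I sits deepest: K-E-B-D-I — 4 edges from the root.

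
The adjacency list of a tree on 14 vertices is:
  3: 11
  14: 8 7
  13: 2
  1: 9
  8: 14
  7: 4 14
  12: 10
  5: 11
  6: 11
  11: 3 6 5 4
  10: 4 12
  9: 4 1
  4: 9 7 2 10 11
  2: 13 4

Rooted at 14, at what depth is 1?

14–7–4–9–1 — 4 edges.

4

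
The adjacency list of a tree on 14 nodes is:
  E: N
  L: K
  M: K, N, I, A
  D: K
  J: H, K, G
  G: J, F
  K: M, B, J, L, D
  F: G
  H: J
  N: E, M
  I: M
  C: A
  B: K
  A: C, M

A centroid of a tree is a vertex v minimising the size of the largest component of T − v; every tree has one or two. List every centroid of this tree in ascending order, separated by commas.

If K is removed the pieces have sizes 6, 4, 1, 1, 1, all ≤ ⌊14/2⌋ = 7.
No neighbour of K does as well, so K is the unique centroid.

K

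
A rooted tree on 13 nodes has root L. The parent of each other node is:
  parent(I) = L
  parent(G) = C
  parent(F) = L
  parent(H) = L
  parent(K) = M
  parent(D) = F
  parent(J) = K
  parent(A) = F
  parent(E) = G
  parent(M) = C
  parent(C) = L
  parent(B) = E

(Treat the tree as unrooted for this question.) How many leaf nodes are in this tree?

6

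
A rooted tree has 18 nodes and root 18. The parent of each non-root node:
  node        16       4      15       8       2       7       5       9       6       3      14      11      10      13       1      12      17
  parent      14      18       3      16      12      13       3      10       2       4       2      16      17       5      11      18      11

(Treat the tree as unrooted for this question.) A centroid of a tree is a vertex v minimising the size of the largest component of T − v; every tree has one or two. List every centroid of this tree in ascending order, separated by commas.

2

Delete 2: the remaining components have sizes 8, 8, 1. Max 8 ≤ 9, so 2 is a centroid.
Every other node leaves some component of size > 9, so the centroid is unique.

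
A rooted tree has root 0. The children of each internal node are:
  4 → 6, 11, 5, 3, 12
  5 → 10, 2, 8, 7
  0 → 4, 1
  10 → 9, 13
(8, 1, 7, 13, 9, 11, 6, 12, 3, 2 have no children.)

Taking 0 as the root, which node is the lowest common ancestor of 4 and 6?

Path 4→root: 4 0; path 6→root: 6 4 0.
First common node: 4.

4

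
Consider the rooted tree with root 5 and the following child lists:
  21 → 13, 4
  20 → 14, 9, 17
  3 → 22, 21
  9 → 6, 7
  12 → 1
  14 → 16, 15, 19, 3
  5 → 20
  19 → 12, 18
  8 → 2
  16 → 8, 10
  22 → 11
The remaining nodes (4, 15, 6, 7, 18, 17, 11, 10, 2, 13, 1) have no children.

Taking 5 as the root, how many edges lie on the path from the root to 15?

3

Path from 5 to 15: 5 → 20 → 14 → 15, which has 3 edges.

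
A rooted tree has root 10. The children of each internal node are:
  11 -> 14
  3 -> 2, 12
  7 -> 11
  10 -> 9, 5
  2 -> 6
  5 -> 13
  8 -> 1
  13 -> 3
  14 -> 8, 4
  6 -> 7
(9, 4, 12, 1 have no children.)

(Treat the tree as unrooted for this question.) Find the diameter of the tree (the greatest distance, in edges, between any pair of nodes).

11

Starting from 1, a farthest node is 9 at distance 11.
One longest path: 1-8-14-11-7-6-2-3-13-5-10-9.
So the diameter is 11.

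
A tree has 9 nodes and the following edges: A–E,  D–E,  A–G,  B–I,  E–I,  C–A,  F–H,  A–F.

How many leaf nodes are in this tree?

The leaves are B, C, D, G, H.
That is 5 leaves.

5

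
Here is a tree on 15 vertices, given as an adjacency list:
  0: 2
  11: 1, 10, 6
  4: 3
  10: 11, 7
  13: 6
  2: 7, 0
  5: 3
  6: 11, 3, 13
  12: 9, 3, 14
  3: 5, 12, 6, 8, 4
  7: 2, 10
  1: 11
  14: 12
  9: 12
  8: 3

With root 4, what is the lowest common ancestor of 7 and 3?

3

7's ancestor chain is 7, 10, 11, 6, 3, 4 and 3's is 3, 4; they first meet at 3.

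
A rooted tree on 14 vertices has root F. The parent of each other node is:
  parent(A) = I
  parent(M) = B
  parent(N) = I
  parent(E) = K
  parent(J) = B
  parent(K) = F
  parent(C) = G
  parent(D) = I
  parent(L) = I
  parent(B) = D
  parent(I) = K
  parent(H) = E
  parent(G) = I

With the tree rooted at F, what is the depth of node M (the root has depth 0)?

Climbing from M to the root: M – B – D – I – K – F. That's 5 steps.

5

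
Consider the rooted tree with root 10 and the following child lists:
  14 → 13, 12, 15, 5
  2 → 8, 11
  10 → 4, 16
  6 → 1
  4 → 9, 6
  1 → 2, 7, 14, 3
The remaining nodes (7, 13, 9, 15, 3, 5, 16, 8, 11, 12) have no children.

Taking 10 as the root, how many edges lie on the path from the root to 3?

10 – 4 – 6 – 1 – 3 — 4 edges.

4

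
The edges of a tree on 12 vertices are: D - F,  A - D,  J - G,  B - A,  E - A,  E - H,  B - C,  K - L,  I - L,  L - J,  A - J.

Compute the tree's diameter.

Starting from K, a farthest node is F at distance 5.
One longest path: K - L - J - A - D - F.
So the diameter is 5.

5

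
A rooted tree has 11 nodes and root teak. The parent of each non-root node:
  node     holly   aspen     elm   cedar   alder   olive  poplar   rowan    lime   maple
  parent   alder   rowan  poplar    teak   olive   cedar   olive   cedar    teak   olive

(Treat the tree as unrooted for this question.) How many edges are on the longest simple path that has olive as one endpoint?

3

A farthest node from olive is aspen (lime also at distance 3).
The path olive – cedar – rowan – aspen has 3 edges.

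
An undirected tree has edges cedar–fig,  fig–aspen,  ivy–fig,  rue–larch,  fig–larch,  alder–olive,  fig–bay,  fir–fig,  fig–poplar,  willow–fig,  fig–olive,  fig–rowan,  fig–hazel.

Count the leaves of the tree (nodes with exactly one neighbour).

Degree-1 nodes: alder, aspen, bay, cedar, fir, hazel, ivy, poplar, rowan, rue, willow — 11 of them.

11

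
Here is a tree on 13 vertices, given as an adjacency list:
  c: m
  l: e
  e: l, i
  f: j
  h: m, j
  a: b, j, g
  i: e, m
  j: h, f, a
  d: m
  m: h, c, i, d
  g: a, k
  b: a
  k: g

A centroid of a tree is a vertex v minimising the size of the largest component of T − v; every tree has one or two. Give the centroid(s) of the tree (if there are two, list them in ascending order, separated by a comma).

Removing h splits the tree into components of sizes 6, 6; the largest is 6 ≤ ⌊13/2⌋ = 6.
Every other node leaves some component of size > 6, so the centroid is unique.

h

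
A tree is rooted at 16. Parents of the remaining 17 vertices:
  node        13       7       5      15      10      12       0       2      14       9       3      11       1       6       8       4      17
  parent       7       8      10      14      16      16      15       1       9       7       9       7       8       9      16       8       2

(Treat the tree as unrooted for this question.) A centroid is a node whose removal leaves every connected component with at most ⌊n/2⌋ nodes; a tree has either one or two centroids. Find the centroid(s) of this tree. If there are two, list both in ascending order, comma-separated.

If 8 is removed the pieces have sizes 9, 4, 3, 1, all ≤ ⌊18/2⌋ = 9.
Its neighbour 7 also leaves a largest component of size 9, so both are centroids.

7, 8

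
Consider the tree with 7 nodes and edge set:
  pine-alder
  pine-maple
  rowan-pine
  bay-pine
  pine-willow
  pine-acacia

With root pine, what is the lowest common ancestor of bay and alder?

Ancestors of bay (toward the root): bay, pine.
Ancestors of alder: alder, pine.
The deepest node appearing in both lists is pine.

pine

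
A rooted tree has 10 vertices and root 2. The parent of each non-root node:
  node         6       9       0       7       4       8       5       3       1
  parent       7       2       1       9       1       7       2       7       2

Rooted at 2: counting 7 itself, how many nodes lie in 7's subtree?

4

7's subtree: {7, 8, 3, 6}, size 4.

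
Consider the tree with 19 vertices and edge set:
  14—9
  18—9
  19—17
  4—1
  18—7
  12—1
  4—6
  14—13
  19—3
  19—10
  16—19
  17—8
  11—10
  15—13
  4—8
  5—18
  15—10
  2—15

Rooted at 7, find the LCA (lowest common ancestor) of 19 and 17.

19's ancestor chain is 19, 10, 15, 13, 14, 9, 18, 7 and 17's is 17, 19, 10, 15, 13, 14, 9, 18, 7; they first meet at 19.

19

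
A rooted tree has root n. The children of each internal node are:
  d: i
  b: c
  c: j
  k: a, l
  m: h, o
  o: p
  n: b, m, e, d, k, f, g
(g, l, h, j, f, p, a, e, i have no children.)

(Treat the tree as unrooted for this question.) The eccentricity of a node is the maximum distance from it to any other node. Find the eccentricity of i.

5

Distances from i peak at 5, attained at p (j also at distance 5).
i-d-n-m-o-p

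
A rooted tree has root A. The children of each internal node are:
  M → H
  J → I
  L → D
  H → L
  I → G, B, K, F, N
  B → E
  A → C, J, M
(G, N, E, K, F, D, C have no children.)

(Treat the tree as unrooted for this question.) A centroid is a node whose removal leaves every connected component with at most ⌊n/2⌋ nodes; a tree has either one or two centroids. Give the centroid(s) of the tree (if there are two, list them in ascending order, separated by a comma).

I, J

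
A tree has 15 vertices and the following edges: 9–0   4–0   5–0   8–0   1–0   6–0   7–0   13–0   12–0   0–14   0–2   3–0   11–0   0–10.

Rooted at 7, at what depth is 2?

2

7–0–2 — 2 edges.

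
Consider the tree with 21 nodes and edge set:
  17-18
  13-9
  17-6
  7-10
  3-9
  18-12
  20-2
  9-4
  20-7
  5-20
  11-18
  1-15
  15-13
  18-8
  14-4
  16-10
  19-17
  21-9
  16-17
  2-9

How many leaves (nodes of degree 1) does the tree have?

Degree-1 nodes: 1, 3, 5, 6, 8, 11, 12, 14, 19, 21 — 10 of them.

10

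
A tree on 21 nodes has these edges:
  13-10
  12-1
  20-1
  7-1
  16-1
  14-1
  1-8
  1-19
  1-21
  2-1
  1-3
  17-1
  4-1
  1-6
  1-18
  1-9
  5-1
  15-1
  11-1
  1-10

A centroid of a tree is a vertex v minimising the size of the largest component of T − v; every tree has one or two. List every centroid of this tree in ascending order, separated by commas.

Removing 1 splits the tree into components of sizes 2, 1, 1, 1, 1, 1, 1, 1, 1, 1, 1, 1, 1, 1, 1, 1, 1, 1, 1; the largest is 2 ≤ ⌊21/2⌋ = 10.
Every other node leaves some component of size > 10, so the centroid is unique.

1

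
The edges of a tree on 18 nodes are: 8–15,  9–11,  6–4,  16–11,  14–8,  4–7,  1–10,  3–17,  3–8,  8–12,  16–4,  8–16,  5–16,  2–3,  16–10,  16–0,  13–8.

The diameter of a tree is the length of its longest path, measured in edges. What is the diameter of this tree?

5

A longest path is 1 – 10 – 16 – 8 – 3 – 2, with 5 edges.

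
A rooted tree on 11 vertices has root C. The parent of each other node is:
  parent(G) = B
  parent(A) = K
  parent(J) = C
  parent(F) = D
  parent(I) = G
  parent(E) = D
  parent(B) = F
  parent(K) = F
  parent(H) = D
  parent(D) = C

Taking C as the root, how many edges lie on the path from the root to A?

4

Climbing from A to the root: A – K – F – D – C. That's 4 steps.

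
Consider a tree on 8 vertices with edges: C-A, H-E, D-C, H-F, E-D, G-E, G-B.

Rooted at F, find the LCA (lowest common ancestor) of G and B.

G

Ancestors of G (toward the root): G, E, H, F.
Ancestors of B: B, G, E, H, F.
The deepest node appearing in both lists is G.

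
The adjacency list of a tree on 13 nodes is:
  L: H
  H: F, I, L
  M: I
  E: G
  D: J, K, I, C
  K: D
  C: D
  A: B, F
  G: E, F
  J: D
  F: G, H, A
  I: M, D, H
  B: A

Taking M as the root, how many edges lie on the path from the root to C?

3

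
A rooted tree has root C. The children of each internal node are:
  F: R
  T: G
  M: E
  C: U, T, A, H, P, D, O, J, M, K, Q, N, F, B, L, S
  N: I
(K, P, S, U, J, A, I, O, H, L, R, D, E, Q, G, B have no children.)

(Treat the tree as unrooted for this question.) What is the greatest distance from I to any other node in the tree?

The node farthest from I is R (G, E also at distance 4), via I-N-C-F-R — 4 edges.

4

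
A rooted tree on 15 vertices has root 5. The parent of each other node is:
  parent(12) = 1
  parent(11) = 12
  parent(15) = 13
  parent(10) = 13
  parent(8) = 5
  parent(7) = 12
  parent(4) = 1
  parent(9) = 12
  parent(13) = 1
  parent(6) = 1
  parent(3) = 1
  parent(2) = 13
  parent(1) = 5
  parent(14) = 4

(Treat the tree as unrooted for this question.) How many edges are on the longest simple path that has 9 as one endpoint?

Distances from 9 peak at 4, attained at 10 (2, 8, 15, 14 also at distance 4).
9–12–1–13–10

4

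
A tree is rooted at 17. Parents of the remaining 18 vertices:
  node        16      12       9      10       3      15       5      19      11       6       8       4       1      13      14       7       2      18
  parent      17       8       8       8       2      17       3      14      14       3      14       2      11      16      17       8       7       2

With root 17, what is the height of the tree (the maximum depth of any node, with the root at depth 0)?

5 sits deepest: 17–14–8–7–2–3–5 — 6 edges from the root.

6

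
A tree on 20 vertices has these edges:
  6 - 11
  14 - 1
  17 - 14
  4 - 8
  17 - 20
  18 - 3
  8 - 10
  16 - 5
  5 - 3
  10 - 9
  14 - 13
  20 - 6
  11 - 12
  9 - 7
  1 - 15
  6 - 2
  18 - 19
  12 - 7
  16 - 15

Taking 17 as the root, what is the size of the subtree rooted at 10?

3

10's subtree: {10, 8, 4}, size 3.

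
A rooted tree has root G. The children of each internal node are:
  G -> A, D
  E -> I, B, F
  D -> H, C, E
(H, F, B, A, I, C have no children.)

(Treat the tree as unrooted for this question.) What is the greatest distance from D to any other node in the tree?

A farthest node from D is B (A, F, I also at distance 2).
The path D–E–B has 2 edges.

2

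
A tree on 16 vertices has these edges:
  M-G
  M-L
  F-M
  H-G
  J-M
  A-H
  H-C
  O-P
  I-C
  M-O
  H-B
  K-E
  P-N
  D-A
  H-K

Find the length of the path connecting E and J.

5

Walking from E: E - K - H - G - M - J. Length 5.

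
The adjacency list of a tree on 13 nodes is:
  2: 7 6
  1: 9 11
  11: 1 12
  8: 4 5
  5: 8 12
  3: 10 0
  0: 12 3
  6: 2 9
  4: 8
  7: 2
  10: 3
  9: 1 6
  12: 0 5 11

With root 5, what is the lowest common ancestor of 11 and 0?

12

Ancestors of 11 (toward the root): 11, 12, 5.
Ancestors of 0: 0, 12, 5.
The deepest node appearing in both lists is 12.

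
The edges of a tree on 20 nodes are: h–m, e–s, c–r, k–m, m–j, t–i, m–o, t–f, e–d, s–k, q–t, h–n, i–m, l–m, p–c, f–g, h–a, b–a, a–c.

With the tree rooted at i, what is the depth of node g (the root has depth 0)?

3

Path from i to g: i–t–f–g, which has 3 edges.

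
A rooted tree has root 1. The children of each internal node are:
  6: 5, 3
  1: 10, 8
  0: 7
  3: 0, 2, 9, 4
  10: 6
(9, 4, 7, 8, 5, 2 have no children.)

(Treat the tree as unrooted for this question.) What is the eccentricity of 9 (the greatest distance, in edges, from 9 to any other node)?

A farthest node from 9 is 8.
The path 9 – 3 – 6 – 10 – 1 – 8 has 5 edges.

5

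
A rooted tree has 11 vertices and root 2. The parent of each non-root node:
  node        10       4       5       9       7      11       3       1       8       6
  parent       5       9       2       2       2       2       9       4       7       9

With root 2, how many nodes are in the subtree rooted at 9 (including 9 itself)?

9's subtree: {9, 4, 6, 3, 1}, size 5.

5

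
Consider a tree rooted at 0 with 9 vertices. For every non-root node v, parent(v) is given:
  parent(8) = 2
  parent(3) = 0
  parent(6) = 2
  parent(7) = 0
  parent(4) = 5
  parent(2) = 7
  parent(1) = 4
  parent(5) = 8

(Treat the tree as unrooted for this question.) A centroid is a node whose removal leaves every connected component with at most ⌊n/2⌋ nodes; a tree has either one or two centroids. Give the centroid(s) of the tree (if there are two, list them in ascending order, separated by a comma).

2

If 2 is removed the pieces have sizes 4, 3, 1, all ≤ ⌊9/2⌋ = 4.
No neighbour of 2 does as well, so 2 is the unique centroid.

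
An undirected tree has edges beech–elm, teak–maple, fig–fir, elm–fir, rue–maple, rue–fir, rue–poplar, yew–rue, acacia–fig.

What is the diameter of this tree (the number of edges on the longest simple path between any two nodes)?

5

BFS from acacia reaches teak last, at distance 5; BFS from teak confirms no node is farther.
Path: acacia–fig–fir–rue–maple–teak.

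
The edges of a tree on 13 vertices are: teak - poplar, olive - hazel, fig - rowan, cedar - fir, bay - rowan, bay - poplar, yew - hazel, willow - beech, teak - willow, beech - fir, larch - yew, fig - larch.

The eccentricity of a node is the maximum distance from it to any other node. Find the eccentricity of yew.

10

Distances from yew peak at 10, attained at cedar.
yew–larch–fig–rowan–bay–poplar–teak–willow–beech–fir–cedar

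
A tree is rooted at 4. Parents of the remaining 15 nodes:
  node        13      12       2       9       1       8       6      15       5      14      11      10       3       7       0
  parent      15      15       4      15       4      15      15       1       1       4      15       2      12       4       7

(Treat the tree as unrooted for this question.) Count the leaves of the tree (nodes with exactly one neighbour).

10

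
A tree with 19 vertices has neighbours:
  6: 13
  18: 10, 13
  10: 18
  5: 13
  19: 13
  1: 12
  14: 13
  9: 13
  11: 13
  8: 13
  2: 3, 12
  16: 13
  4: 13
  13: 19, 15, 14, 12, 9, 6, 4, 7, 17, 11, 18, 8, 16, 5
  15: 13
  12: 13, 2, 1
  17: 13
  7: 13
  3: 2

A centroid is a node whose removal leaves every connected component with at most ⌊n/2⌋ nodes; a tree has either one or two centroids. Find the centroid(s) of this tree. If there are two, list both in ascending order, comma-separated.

13

If 13 is removed the pieces have sizes 4, 2, 1, 1, 1, 1, 1, 1, 1, 1, 1, 1, 1, 1, all ≤ ⌊19/2⌋ = 9.
No neighbour of 13 does as well, so 13 is the unique centroid.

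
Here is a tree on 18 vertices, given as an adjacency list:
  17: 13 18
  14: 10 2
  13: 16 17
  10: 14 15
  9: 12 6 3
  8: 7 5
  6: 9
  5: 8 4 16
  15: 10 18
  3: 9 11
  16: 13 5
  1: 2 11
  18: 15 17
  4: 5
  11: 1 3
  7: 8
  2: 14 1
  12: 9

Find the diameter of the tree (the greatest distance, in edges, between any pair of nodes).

BFS from 7 reaches 6 last, at distance 15; BFS from 6 confirms no node is farther.
Path: 7-8-5-16-13-17-18-15-10-14-2-1-11-3-9-6.

15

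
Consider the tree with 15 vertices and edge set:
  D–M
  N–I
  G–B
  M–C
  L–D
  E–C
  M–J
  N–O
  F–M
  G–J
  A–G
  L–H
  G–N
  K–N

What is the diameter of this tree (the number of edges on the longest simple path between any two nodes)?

Starting from K, a farthest node is H at distance 7.
One longest path: K - N - G - J - M - D - L - H.
So the diameter is 7.

7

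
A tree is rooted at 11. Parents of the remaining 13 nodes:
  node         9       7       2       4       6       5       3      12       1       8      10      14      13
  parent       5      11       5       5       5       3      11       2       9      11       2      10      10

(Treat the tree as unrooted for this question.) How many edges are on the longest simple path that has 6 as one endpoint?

4

Distances from 6 peak at 4, attained at 13 (14, 7, 8 also at distance 4).
6 – 5 – 2 – 10 – 13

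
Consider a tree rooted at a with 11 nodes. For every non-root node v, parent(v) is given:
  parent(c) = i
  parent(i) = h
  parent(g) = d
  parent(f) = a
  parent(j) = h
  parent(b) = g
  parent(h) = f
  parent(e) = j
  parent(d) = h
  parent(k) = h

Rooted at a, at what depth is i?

3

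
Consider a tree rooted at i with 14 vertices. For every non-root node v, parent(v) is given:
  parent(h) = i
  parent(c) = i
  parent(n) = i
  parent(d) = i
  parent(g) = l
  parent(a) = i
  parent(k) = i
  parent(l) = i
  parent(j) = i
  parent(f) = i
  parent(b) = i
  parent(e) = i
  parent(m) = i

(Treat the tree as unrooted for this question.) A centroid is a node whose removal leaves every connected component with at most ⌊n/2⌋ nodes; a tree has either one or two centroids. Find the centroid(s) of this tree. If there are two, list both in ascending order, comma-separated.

i

Removing i splits the tree into components of sizes 2, 1, 1, 1, 1, 1, 1, 1, 1, 1, 1, 1; the largest is 2 ≤ ⌊14/2⌋ = 7.
Every other node leaves some component of size > 7, so the centroid is unique.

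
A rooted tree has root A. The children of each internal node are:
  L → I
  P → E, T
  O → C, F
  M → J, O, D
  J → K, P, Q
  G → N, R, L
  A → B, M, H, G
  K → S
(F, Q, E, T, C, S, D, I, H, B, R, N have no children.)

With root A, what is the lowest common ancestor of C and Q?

M

Path C→root: C O M A; path Q→root: Q J M A.
First common node: M.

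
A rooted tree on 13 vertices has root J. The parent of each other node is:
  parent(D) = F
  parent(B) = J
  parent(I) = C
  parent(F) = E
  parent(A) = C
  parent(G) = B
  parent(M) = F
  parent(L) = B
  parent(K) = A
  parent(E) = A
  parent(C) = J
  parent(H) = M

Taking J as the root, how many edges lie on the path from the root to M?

5

J–C–A–E–F–M — 5 edges.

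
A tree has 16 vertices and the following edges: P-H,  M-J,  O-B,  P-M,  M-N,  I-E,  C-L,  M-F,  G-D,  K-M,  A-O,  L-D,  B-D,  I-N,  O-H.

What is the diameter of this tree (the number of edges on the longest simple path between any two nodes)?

BFS from C reaches E last, at distance 10; BFS from E confirms no node is farther.
Path: C – L – D – B – O – H – P – M – N – I – E.

10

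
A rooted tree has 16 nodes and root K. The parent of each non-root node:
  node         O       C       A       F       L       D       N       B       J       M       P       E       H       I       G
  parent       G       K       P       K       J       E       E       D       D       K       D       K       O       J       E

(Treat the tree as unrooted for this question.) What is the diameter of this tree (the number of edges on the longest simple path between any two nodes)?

6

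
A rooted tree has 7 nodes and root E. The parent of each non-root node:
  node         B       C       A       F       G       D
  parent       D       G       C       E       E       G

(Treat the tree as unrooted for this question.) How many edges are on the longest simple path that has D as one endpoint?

3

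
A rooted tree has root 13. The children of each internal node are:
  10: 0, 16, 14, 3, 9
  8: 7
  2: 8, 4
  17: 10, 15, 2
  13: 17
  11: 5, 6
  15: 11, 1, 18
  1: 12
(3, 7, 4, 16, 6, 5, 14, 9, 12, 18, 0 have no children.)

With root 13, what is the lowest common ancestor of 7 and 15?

17

7's ancestor chain is 7, 8, 2, 17, 13 and 15's is 15, 17, 13; they first meet at 17.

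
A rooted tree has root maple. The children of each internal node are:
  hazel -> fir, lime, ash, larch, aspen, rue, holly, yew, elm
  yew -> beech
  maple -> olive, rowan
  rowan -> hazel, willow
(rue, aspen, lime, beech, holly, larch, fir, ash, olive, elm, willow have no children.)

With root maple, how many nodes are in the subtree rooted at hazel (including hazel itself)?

The subtree rooted at hazel contains: hazel, elm, yew, larch, aspen, lime, fir, ash, holly, rue, beech — 11 nodes.

11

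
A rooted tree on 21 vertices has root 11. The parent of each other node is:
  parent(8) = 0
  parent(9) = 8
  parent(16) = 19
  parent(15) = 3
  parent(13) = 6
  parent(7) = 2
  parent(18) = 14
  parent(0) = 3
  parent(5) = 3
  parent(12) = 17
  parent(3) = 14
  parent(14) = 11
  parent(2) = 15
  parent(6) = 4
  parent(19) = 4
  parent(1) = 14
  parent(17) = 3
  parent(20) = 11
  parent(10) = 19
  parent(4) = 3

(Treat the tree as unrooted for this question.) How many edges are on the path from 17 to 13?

4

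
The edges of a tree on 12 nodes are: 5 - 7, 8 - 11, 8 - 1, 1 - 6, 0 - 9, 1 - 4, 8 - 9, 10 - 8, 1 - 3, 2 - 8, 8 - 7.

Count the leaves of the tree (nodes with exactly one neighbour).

8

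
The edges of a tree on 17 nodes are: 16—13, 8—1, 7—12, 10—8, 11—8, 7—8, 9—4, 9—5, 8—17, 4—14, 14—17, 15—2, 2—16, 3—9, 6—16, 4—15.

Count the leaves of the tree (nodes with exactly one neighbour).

8

The leaves are 1, 3, 5, 6, 10, 11, 12, 13.
That is 8 leaves.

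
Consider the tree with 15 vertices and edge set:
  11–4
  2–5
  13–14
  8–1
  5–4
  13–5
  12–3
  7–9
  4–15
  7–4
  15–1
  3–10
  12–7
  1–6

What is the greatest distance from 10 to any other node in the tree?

7

A farthest node from 10 is 8 (6, 14 also at distance 7).
The path 10–3–12–7–4–15–1–8 has 7 edges.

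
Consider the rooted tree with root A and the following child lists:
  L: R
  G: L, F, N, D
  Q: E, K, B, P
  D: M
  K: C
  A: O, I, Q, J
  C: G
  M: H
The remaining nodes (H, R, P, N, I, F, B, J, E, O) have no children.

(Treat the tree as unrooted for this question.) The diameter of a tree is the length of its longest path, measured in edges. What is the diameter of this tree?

8

A longest path is O–A–Q–K–C–G–D–M–H, with 8 edges.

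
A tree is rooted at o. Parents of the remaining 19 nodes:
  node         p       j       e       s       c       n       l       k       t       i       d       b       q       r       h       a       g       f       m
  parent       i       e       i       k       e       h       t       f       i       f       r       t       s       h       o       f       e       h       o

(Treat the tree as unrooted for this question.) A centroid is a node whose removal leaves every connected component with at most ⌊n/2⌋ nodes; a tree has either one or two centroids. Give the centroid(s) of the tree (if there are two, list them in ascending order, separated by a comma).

f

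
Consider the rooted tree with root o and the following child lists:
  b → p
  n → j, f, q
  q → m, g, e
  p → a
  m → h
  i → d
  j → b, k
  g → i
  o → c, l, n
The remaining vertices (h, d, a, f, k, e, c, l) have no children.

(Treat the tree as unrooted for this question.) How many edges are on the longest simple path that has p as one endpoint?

7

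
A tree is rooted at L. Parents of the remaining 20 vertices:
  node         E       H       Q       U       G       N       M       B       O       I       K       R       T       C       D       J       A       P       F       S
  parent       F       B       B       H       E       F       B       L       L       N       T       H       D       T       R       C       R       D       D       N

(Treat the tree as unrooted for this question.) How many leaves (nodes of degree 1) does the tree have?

Degree-1 nodes: A, G, I, J, K, M, O, P, Q, S, U — 11 of them.

11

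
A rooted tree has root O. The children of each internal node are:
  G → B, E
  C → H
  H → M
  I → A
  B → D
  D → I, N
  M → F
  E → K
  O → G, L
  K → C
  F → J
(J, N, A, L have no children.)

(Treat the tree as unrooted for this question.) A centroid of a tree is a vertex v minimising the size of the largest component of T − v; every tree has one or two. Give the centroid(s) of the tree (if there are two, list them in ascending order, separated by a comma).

G

Removing G splits the tree into components of sizes 7, 5, 2; the largest is 7 ≤ ⌊15/2⌋ = 7.
No neighbour of G does as well, so G is the unique centroid.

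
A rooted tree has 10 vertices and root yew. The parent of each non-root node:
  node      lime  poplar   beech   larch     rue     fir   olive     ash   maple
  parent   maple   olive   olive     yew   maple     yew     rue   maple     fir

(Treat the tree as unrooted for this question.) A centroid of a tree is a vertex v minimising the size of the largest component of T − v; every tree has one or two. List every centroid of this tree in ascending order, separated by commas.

maple

If maple is removed the pieces have sizes 4, 3, 1, 1, all ≤ ⌊10/2⌋ = 5.
Every other node leaves some component of size > 5, so the centroid is unique.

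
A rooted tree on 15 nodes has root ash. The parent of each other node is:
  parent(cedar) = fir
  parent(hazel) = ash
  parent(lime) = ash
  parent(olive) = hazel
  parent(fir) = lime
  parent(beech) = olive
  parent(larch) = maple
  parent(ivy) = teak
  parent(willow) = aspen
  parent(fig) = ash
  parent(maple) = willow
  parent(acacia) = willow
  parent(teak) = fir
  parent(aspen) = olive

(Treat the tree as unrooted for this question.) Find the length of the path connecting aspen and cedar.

Walking from aspen: aspen – olive – hazel – ash – lime – fir – cedar. Length 6.

6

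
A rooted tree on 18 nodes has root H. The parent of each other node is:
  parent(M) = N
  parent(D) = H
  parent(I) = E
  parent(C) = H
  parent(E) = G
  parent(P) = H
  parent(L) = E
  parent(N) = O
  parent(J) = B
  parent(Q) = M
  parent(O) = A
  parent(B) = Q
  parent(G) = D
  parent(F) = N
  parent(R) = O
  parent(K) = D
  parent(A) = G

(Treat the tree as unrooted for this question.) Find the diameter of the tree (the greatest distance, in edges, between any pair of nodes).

Starting from J, a farthest node is P at distance 10.
One longest path: J - B - Q - M - N - O - A - G - D - H - P.
So the diameter is 10.

10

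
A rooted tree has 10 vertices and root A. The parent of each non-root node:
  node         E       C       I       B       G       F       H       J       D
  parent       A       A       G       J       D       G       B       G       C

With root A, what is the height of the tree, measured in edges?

6

A deepest node is H, reached by A-C-D-G-J-B-H.
That path has 6 edges, so the height is 6.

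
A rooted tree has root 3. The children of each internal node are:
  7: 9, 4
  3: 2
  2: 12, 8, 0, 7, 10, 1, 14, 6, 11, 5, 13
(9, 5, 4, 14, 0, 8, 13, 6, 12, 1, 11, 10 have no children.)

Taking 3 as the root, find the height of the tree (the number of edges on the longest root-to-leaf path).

The longest root-to-leaf path is 3 – 2 – 7 – 9 (3 edges).

3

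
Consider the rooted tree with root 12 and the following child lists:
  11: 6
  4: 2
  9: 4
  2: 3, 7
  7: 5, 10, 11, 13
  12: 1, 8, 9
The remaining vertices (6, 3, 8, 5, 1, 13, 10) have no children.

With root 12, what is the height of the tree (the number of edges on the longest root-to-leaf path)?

The longest root-to-leaf path is 12–9–4–2–7–11–6 (6 edges).

6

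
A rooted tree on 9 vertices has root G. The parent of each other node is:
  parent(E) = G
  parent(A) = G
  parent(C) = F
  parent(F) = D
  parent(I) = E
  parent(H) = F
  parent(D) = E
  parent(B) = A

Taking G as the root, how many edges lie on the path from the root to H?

4

Climbing from H to the root: H – F – D – E – G. That's 4 steps.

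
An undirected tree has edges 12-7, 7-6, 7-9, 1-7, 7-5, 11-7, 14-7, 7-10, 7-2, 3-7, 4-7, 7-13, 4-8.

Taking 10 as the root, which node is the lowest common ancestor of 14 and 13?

14's ancestor chain is 14, 7, 10 and 13's is 13, 7, 10; they first meet at 7.

7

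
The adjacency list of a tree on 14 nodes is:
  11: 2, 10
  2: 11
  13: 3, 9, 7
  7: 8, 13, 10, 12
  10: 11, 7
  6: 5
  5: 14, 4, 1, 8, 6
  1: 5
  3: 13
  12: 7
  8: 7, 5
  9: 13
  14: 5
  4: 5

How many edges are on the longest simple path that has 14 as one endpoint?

6

The node farthest from 14 is 2, via 14 – 5 – 8 – 7 – 10 – 11 – 2 — 6 edges.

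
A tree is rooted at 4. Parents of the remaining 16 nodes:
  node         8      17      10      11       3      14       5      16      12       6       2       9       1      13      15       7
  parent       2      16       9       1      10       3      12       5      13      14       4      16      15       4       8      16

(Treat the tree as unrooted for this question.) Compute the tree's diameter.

14

BFS from 11 reaches 6 last, at distance 14; BFS from 6 confirms no node is farther.
Path: 11-1-15-8-2-4-13-12-5-16-9-10-3-14-6.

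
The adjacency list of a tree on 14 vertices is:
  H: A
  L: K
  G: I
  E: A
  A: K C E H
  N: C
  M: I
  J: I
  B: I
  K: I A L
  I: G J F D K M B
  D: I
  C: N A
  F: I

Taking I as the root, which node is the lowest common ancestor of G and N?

I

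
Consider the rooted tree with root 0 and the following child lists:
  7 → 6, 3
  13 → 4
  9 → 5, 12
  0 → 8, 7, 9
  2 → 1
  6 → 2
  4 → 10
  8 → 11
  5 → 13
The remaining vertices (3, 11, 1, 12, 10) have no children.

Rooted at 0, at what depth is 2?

0 – 7 – 6 – 2 — 3 edges.

3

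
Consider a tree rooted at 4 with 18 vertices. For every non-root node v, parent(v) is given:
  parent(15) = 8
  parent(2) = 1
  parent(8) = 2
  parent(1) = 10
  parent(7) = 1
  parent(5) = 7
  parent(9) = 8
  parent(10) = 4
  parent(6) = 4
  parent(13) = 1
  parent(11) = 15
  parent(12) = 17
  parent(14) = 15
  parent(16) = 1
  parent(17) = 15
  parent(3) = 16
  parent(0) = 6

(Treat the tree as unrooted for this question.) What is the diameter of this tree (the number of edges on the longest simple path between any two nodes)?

A longest path is 12 - 17 - 15 - 8 - 2 - 1 - 10 - 4 - 6 - 0, with 9 edges.

9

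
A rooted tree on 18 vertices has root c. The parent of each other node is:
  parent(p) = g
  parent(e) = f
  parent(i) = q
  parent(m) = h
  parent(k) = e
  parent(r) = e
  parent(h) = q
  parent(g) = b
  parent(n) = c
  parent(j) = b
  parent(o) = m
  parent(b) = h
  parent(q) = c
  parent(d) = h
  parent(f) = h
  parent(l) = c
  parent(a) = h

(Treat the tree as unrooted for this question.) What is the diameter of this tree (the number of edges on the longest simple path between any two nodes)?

Starting from p, a farthest node is l at distance 6.
One longest path: p-g-b-h-q-c-l.
So the diameter is 6.

6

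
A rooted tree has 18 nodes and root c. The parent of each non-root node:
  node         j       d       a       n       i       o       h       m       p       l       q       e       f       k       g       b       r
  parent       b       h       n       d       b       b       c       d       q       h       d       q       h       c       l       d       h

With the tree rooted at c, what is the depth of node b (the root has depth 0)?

3

Path from c to b: c–h–d–b, which has 3 edges.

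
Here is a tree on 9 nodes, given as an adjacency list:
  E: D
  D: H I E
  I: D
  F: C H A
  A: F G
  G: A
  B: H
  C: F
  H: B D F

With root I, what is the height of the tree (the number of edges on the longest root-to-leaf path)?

5

The longest root-to-leaf path is I-D-H-F-A-G (5 edges).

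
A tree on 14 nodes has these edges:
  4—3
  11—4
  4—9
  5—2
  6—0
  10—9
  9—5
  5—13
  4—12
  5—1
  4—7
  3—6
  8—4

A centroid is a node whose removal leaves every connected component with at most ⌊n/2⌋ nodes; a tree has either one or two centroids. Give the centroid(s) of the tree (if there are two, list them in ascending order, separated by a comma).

4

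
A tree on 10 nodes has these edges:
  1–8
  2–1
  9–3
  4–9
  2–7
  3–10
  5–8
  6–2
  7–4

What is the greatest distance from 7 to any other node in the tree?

4

Distances from 7 peak at 4, attained at 5 (10 also at distance 4).
7 – 2 – 1 – 8 – 5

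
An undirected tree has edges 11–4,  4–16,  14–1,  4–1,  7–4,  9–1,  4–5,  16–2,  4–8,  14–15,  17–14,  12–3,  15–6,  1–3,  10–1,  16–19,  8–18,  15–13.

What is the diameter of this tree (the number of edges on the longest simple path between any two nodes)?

BFS from 13 reaches 19 last, at distance 6; BFS from 19 confirms no node is farther.
Path: 13 - 15 - 14 - 1 - 4 - 16 - 19.

6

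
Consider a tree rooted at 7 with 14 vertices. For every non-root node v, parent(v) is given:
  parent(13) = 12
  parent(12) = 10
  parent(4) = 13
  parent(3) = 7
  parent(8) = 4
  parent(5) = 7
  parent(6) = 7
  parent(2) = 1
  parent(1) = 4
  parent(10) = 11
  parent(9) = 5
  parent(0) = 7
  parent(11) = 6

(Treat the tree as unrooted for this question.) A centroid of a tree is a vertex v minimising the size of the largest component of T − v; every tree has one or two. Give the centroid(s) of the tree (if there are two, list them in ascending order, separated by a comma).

10, 11

Removing 10 splits the tree into components of sizes 7, 6; the largest is 7 ≤ ⌊14/2⌋ = 7.
11 is adjacent to 10 and is also a centroid (the largest component after removing it is likewise 7).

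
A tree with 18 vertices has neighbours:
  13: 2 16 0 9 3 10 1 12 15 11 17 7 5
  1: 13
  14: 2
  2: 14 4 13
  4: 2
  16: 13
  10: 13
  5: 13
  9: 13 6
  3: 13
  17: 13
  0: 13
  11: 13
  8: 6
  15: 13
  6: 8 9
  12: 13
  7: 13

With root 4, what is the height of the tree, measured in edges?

5

A deepest node is 8, reached by 4 – 2 – 13 – 9 – 6 – 8.
That path has 5 edges, so the height is 5.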